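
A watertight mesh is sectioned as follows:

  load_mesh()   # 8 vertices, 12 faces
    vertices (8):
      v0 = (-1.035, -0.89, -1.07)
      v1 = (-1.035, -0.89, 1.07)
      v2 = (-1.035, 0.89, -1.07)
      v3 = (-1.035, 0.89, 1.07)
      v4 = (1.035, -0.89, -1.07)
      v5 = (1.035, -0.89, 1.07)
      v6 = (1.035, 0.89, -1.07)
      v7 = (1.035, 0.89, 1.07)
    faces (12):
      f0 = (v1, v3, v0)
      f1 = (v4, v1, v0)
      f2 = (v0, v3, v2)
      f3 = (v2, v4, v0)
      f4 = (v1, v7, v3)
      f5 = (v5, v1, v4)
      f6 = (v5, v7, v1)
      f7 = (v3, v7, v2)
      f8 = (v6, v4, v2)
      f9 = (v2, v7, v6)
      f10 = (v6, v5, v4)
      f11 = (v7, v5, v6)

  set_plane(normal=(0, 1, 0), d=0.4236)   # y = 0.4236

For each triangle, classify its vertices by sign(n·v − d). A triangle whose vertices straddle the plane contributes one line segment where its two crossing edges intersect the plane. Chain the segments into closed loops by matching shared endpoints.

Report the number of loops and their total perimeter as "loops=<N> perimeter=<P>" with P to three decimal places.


loops=1 perimeter=8.420

Straddling triangles (8 of 12):
  (v1,v3,v0) [-+-] → (-1.035, 0.4236, 1.07)–(-1.035, 0.4236, 0.509272)  len=0.5607
  (v0,v3,v2) [-++] → (-1.035, 0.4236, 0.509272)–(-1.035, 0.4236, -1.07)  len=1.5793
  (v2,v4,v0) [+--] → (-0.492613, 0.4236, -1.07)–(-1.035, 0.4236, -1.07)  len=0.5424
  (v1,v7,v3) [-++] → (0.492613, 0.4236, 1.07)–(-1.035, 0.4236, 1.07)  len=1.5276
  (v5,v7,v1) [-+-] → (1.035, 0.4236, 1.07)–(0.492613, 0.4236, 1.07)  len=0.5424
  (v6,v4,v2) [+-+] → (1.035, 0.4236, -1.07)–(-0.492613, 0.4236, -1.07)  len=1.5276
  (v6,v5,v4) [+--] → (1.035, 0.4236, -0.509272)–(1.035, 0.4236, -1.07)  len=0.5607
  (v7,v5,v6) [+-+] → (1.035, 0.4236, 1.07)–(1.035, 0.4236, -0.509272)  len=1.5793

Chained into 1 loop(s):
  loop 1: 8 segments, perimeter = 8.4200
Total perimeter = 8.420


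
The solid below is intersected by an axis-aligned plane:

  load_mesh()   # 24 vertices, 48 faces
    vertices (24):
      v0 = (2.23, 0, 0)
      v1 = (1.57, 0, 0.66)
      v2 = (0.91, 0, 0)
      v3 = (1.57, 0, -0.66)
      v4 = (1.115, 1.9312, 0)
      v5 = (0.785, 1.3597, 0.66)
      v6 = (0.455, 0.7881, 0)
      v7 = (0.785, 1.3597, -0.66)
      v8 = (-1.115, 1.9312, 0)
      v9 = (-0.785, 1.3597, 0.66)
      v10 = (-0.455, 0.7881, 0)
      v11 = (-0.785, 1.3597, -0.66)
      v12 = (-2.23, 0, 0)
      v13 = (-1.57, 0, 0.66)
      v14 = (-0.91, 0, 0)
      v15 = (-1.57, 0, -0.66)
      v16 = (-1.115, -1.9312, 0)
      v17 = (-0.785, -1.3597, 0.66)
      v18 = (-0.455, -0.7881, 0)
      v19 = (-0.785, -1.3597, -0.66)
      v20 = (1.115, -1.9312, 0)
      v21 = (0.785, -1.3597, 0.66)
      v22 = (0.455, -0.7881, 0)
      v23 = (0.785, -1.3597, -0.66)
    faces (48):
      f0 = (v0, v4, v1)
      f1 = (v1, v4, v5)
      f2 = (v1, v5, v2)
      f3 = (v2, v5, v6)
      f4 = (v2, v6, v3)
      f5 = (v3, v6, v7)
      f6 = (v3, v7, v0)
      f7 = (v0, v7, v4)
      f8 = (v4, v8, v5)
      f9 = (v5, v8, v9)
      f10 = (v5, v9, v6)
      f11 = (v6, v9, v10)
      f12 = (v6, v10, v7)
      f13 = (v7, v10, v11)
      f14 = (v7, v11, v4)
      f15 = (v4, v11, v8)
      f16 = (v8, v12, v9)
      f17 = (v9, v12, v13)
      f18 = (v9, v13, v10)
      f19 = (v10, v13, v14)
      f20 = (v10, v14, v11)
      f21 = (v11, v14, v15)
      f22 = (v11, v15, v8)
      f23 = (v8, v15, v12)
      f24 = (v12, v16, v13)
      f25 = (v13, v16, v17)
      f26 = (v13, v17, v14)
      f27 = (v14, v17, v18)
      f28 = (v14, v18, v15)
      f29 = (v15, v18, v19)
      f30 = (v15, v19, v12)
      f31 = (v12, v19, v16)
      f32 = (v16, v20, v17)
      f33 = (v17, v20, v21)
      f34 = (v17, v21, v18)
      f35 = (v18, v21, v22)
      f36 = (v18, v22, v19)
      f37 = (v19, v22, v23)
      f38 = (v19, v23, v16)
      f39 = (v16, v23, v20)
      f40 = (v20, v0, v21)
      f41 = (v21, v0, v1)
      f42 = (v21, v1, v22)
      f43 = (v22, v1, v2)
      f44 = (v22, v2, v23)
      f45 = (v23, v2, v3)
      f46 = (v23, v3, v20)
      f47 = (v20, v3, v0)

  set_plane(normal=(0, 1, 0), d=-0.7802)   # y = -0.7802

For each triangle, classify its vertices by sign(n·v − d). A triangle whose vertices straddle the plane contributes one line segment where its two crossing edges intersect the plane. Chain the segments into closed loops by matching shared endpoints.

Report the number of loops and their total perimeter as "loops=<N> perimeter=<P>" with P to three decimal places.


Straddling triangles (16 of 48):
  (v12,v16,v13) [+-+] → (-1.77954, -0.7802, 0)–(-1.38618, -0.7802, 0.393362)  len=0.5563
  (v13,v16,v17) [+--] → (-1.38618, -0.7802, 0.393362)–(-1.11956, -0.7802, 0.66)  len=0.3771
  (v13,v17,v14) [+-+] → (-1.11956, -0.7802, 0.66)–(-0.838275, -0.7802, 0.37871)  len=0.3978
  (v14,v17,v18) [+--] → (-0.838275, -0.7802, 0.37871)–(-0.459561, -0.7802, 0)  len=0.5356
  (v14,v18,v15) [+-+] → (-0.459561, -0.7802, 0)–(-0.466177, -0.7802, -0.00661591)  len=0.0094
  (v15,v18,v19) [+--] → (-0.466177, -0.7802, -0.00661591)–(-1.11956, -0.7802, -0.66)  len=0.9240
  (v15,v19,v12) [+-+] → (-1.11956, -0.7802, -0.66)–(-1.40085, -0.7802, -0.37871)  len=0.3978
  (v12,v19,v16) [+--] → (-1.40085, -0.7802, -0.37871)–(-1.77954, -0.7802, 0)  len=0.5356
  (v20,v0,v21) [-+-] → (1.77954, -0.7802, 0)–(1.40085, -0.7802, 0.37871)  len=0.5356
  (v21,v0,v1) [-++] → (1.40085, -0.7802, 0.37871)–(1.11956, -0.7802, 0.66)  len=0.3978
  (v21,v1,v22) [-+-] → (1.11956, -0.7802, 0.66)–(0.466177, -0.7802, 0.00661591)  len=0.9240
  (v22,v1,v2) [-++] → (0.466177, -0.7802, 0.00661591)–(0.459561, -0.7802, 0)  len=0.0094
  (v22,v2,v23) [-+-] → (0.459561, -0.7802, 0)–(0.838275, -0.7802, -0.37871)  len=0.5356
  (v23,v2,v3) [-++] → (0.838275, -0.7802, -0.37871)–(1.11956, -0.7802, -0.66)  len=0.3978
  (v23,v3,v20) [-+-] → (1.11956, -0.7802, -0.66)–(1.38618, -0.7802, -0.393362)  len=0.3771
  (v20,v3,v0) [-++] → (1.38618, -0.7802, -0.393362)–(1.77954, -0.7802, 0)  len=0.5563

Chained into 2 loop(s):
  loop 1: 8 segments, perimeter = 3.7335
  loop 2: 8 segments, perimeter = 3.7335
Total perimeter = 7.467

loops=2 perimeter=7.467


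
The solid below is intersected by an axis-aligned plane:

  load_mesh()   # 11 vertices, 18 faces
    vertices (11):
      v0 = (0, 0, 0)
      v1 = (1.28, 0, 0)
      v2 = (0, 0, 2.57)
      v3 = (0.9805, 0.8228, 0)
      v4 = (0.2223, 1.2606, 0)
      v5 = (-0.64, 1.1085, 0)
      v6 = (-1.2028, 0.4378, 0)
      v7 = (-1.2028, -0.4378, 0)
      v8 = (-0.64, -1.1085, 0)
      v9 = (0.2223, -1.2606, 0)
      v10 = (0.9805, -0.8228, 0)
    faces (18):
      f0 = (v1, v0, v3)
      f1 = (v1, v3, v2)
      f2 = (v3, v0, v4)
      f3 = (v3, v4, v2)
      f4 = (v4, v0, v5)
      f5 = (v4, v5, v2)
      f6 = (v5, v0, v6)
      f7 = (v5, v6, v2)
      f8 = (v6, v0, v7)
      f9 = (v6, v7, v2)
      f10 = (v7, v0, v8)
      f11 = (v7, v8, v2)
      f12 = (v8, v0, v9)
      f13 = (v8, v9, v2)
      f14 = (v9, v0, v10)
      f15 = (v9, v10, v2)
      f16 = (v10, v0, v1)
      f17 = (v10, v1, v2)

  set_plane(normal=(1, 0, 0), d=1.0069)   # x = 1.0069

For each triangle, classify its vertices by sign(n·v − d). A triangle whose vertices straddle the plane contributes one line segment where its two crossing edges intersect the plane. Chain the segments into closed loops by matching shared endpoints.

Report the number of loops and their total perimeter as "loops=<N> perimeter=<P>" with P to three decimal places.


loops=1 perimeter=3.359

Straddling triangles (4 of 18):
  (v1,v0,v3) [+--] → (1.0069, 0, 0)–(1.0069, 0.750273, 0)  len=0.7503
  (v1,v3,v2) [+--] → (1.0069, 0.750273, 0)–(1.0069, 0, 0.548334)  len=0.9293
  (v10,v0,v1) [--+] → (1.0069, 0, 0)–(1.0069, -0.750273, 0)  len=0.7503
  (v10,v1,v2) [-+-] → (1.0069, -0.750273, 0)–(1.0069, 0, 0.548334)  len=0.9293

Chained into 1 loop(s):
  loop 1: 4 segments, perimeter = 3.3591
Total perimeter = 3.359


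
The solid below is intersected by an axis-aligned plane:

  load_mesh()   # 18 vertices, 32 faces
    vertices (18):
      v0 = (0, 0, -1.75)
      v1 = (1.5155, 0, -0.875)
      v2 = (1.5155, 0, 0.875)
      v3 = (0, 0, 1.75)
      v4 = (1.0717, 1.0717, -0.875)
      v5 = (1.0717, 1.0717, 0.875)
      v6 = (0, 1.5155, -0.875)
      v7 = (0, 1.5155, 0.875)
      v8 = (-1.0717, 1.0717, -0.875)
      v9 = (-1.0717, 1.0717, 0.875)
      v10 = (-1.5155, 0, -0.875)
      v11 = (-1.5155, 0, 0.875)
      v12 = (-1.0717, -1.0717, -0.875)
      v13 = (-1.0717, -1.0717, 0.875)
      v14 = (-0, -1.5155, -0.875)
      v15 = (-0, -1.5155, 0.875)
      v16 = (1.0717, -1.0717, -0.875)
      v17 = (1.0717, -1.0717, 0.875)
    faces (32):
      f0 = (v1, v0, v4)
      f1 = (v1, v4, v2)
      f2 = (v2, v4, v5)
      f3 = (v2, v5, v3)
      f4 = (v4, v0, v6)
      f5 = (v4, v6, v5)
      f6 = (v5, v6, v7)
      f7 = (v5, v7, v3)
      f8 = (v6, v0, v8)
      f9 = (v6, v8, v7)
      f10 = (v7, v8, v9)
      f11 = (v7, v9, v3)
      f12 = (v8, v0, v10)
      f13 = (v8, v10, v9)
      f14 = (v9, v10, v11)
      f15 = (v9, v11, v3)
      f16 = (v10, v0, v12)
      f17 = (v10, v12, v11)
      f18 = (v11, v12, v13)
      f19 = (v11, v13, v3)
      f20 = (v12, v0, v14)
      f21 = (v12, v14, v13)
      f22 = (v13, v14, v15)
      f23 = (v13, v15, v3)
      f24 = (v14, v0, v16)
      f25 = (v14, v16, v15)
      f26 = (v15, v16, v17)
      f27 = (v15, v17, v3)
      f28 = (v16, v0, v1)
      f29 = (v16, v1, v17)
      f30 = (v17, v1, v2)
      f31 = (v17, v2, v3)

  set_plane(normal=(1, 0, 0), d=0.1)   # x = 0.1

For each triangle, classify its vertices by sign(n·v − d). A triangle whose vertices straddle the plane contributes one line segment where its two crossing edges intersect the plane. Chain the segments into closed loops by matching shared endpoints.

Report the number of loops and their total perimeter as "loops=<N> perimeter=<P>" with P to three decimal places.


Straddling triangles (12 of 32):
  (v1,v0,v4) [+-+] → (0.1, 0, -1.69226)–(0.1, 0.1, -1.66835)  len=0.1028
  (v2,v5,v3) [++-] → (0.1, 0.1, 1.66835)–(0.1, 0, 1.69226)  len=0.1028
  (v4,v0,v6) [+--] → (0.1, 0.1, -1.66835)–(0.1, 1.47409, -0.875)  len=1.5867
  (v4,v6,v5) [+-+] → (0.1, 1.47409, -0.875)–(0.1, 1.47409, -0.711708)  len=0.1633
  (v5,v6,v7) [+--] → (0.1, 1.47409, -0.711708)–(0.1, 1.47409, 0.875)  len=1.5867
  (v5,v7,v3) [+--] → (0.1, 1.47409, 0.875)–(0.1, 0.1, 1.66835)  len=1.5867
  (v14,v0,v16) [--+] → (0.1, -0.1, -1.66835)–(0.1, -1.47409, -0.875)  len=1.5867
  (v14,v16,v15) [-+-] → (0.1, -1.47409, -0.875)–(0.1, -1.47409, 0.711708)  len=1.5867
  (v15,v16,v17) [-++] → (0.1, -1.47409, 0.711708)–(0.1, -1.47409, 0.875)  len=0.1633
  (v15,v17,v3) [-+-] → (0.1, -1.47409, 0.875)–(0.1, -0.1, 1.66835)  len=1.5867
  (v16,v0,v1) [+-+] → (0.1, -0.1, -1.66835)–(0.1, 0, -1.69226)  len=0.1028
  (v17,v2,v3) [++-] → (0.1, 0, 1.69226)–(0.1, -0.1, 1.66835)  len=0.1028

Chained into 1 loop(s):
  loop 1: 12 segments, perimeter = 10.2580
Total perimeter = 10.258

loops=1 perimeter=10.258


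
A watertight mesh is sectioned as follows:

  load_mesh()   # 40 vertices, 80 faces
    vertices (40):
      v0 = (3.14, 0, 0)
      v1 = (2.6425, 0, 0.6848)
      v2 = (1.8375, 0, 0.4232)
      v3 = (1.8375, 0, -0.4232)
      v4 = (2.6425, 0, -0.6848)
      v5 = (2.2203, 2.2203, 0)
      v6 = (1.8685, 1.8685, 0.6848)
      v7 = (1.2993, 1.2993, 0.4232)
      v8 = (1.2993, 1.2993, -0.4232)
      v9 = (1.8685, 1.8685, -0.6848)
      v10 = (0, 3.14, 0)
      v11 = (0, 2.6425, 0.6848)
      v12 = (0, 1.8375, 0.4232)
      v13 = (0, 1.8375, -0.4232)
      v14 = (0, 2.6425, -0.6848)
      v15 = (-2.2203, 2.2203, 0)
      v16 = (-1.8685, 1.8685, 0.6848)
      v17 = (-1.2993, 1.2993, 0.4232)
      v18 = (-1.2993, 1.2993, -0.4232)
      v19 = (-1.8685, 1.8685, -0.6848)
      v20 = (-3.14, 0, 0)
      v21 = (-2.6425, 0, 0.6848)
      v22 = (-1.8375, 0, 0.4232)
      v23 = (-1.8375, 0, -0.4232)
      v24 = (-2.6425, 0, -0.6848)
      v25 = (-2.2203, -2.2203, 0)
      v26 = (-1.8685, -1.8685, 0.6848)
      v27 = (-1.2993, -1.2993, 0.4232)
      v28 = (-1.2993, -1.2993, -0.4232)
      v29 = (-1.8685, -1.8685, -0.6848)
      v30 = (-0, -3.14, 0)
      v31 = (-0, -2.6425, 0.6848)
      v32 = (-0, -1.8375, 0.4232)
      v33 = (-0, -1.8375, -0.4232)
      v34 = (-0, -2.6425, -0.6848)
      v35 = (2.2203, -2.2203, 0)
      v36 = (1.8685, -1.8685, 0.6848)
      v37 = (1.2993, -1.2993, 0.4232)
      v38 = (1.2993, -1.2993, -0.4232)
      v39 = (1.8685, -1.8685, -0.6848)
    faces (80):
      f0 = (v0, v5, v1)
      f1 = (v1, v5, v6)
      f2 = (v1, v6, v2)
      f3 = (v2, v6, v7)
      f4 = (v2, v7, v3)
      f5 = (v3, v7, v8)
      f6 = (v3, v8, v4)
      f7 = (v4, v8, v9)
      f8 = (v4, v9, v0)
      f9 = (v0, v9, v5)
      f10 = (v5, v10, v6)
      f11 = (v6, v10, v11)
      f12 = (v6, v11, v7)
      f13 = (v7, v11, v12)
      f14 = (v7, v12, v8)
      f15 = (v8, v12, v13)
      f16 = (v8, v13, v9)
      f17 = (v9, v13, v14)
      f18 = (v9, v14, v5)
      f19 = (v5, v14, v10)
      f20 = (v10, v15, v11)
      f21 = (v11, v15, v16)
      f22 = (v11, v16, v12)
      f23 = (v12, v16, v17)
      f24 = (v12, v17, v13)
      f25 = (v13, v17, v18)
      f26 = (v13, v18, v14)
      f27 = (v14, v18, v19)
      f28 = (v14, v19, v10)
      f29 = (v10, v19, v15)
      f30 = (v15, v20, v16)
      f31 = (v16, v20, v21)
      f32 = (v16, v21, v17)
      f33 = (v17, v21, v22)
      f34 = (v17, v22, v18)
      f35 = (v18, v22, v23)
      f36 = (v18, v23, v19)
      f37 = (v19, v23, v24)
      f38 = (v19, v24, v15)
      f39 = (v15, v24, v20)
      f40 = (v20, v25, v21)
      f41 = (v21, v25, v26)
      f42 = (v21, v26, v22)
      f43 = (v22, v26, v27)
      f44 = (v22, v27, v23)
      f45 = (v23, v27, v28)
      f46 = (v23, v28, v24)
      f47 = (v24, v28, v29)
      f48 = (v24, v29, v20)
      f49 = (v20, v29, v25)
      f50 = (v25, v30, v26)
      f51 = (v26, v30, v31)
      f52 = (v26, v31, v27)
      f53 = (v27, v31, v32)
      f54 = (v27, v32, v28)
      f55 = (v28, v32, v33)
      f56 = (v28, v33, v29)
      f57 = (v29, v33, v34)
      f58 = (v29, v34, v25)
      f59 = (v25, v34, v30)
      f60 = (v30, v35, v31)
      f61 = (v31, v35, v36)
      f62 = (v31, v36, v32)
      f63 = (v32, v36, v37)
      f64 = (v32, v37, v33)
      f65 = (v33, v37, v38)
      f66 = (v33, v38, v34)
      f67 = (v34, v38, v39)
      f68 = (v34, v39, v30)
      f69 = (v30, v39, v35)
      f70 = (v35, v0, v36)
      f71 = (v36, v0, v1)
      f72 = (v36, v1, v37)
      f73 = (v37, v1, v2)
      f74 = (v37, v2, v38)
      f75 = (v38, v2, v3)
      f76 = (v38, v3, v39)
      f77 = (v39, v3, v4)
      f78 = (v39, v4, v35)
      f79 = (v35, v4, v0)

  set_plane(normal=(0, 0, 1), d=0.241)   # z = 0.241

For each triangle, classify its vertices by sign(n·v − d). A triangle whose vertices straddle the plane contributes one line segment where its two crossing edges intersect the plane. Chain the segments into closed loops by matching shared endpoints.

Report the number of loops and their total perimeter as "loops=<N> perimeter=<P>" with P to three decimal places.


Straddling triangles (32 of 80):
  (v0,v5,v1) [--+] → (2.36888, 1.43892, 0.241)–(2.96492, 0, 0.241)  len=1.5575
  (v1,v5,v6) [+-+] → (2.36888, 1.43892, 0.241)–(2.09649, 2.09649, 0.241)  len=0.7118
  (v2,v7,v3) [++-] → (1.41516, 1.01961, 0.241)–(1.8375, 0, 0.241)  len=1.1036
  (v3,v7,v8) [-+-] → (1.41516, 1.01961, 0.241)–(1.2993, 1.2993, 0.241)  len=0.3027
  (v5,v10,v6) [--+] → (0.657577, 2.69252, 0.241)–(2.09649, 2.09649, 0.241)  len=1.5575
  (v6,v10,v11) [+-+] → (0.657577, 2.69252, 0.241)–(0, 2.96492, 0.241)  len=0.7118
  (v7,v12,v8) [++-] → (0.279693, 1.72164, 0.241)–(1.2993, 1.2993, 0.241)  len=1.1036
  (v8,v12,v13) [-+-] → (0.279693, 1.72164, 0.241)–(0, 1.8375, 0.241)  len=0.3027
  (v10,v15,v11) [--+] → (-1.43892, 2.36888, 0.241)–(0, 2.96492, 0.241)  len=1.5575
  (v11,v15,v16) [+-+] → (-1.43892, 2.36888, 0.241)–(-2.09649, 2.09649, 0.241)  len=0.7118
  (v12,v17,v13) [++-] → (-1.01961, 1.41516, 0.241)–(0, 1.8375, 0.241)  len=1.1036
  (v13,v17,v18) [-+-] → (-1.01961, 1.41516, 0.241)–(-1.2993, 1.2993, 0.241)  len=0.3027
  (v15,v20,v16) [--+] → (-2.69252, 0.657577, 0.241)–(-2.09649, 2.09649, 0.241)  len=1.5575
  (v16,v20,v21) [+-+] → (-2.69252, 0.657577, 0.241)–(-2.96492, 0, 0.241)  len=0.7118
  (v17,v22,v18) [++-] → (-1.72164, 0.279693, 0.241)–(-1.2993, 1.2993, 0.241)  len=1.1036
  (v18,v22,v23) [-+-] → (-1.72164, 0.279693, 0.241)–(-1.8375, 0, 0.241)  len=0.3027
  (v20,v25,v21) [--+] → (-2.36888, -1.43892, 0.241)–(-2.96492, 0, 0.241)  len=1.5575
  (v21,v25,v26) [+-+] → (-2.36888, -1.43892, 0.241)–(-2.09649, -2.09649, 0.241)  len=0.7118
  (v22,v27,v23) [++-] → (-1.41516, -1.01961, 0.241)–(-1.8375, 0, 0.241)  len=1.1036
  (v23,v27,v28) [-+-] → (-1.41516, -1.01961, 0.241)–(-1.2993, -1.2993, 0.241)  len=0.3027
  (v25,v30,v26) [--+] → (-0.657577, -2.69252, 0.241)–(-2.09649, -2.09649, 0.241)  len=1.5575
  (v26,v30,v31) [+-+] → (-0.657577, -2.69252, 0.241)–(0, -2.96492, 0.241)  len=0.7118
  (v27,v32,v28) [++-] → (-0.279693, -1.72164, 0.241)–(-1.2993, -1.2993, 0.241)  len=1.1036
  (v28,v32,v33) [-+-] → (-0.279693, -1.72164, 0.241)–(0, -1.8375, 0.241)  len=0.3027
  (v30,v35,v31) [--+] → (1.43892, -2.36888, 0.241)–(0, -2.96492, 0.241)  len=1.5575
  (v31,v35,v36) [+-+] → (1.43892, -2.36888, 0.241)–(2.09649, -2.09649, 0.241)  len=0.7118
  (v32,v37,v33) [++-] → (1.01961, -1.41516, 0.241)–(0, -1.8375, 0.241)  len=1.1036
  (v33,v37,v38) [-+-] → (1.01961, -1.41516, 0.241)–(1.2993, -1.2993, 0.241)  len=0.3027
  (v35,v0,v36) [--+] → (2.69252, -0.657577, 0.241)–(2.09649, -2.09649, 0.241)  len=1.5575
  (v36,v0,v1) [+-+] → (2.69252, -0.657577, 0.241)–(2.96492, 0, 0.241)  len=0.7118
  (v37,v2,v38) [++-] → (1.72164, -0.279693, 0.241)–(1.2993, -1.2993, 0.241)  len=1.1036
  (v38,v2,v3) [-+-] → (1.72164, -0.279693, 0.241)–(1.8375, 0, 0.241)  len=0.3027

Chained into 2 loop(s):
  loop 1: 16 segments, perimeter = 18.1539
  loop 2: 16 segments, perimeter = 11.2509
Total perimeter = 29.405

loops=2 perimeter=29.405


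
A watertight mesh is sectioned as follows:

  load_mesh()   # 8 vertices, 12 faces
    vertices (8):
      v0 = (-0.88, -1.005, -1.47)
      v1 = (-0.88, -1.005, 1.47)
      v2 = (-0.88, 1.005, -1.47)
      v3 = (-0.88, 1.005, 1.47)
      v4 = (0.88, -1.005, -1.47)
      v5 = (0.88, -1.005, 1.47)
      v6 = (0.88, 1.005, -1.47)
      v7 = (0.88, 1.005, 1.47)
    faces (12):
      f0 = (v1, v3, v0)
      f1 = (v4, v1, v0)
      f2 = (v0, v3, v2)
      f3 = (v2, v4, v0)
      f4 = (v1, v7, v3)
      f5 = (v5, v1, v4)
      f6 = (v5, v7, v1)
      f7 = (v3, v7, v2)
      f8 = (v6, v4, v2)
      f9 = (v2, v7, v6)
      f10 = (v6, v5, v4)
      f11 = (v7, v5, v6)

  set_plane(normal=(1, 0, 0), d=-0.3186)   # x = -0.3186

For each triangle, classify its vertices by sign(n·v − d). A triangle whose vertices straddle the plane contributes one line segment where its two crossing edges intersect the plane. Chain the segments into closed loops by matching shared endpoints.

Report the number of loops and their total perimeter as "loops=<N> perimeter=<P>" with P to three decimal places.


Straddling triangles (8 of 12):
  (v4,v1,v0) [+--] → (-0.3186, -1.005, 0.532207)–(-0.3186, -1.005, -1.47)  len=2.0022
  (v2,v4,v0) [-+-] → (-0.3186, 0.363856, -1.47)–(-0.3186, -1.005, -1.47)  len=1.3689
  (v1,v7,v3) [-+-] → (-0.3186, -0.363856, 1.47)–(-0.3186, 1.005, 1.47)  len=1.3689
  (v5,v1,v4) [+-+] → (-0.3186, -1.005, 1.47)–(-0.3186, -1.005, 0.532207)  len=0.9378
  (v5,v7,v1) [++-] → (-0.3186, -0.363856, 1.47)–(-0.3186, -1.005, 1.47)  len=0.6411
  (v3,v7,v2) [-+-] → (-0.3186, 1.005, 1.47)–(-0.3186, 1.005, -0.532207)  len=2.0022
  (v6,v4,v2) [++-] → (-0.3186, 0.363856, -1.47)–(-0.3186, 1.005, -1.47)  len=0.6411
  (v2,v7,v6) [-++] → (-0.3186, 1.005, -0.532207)–(-0.3186, 1.005, -1.47)  len=0.9378

Chained into 1 loop(s):
  loop 1: 8 segments, perimeter = 9.9000
Total perimeter = 9.900

loops=1 perimeter=9.900


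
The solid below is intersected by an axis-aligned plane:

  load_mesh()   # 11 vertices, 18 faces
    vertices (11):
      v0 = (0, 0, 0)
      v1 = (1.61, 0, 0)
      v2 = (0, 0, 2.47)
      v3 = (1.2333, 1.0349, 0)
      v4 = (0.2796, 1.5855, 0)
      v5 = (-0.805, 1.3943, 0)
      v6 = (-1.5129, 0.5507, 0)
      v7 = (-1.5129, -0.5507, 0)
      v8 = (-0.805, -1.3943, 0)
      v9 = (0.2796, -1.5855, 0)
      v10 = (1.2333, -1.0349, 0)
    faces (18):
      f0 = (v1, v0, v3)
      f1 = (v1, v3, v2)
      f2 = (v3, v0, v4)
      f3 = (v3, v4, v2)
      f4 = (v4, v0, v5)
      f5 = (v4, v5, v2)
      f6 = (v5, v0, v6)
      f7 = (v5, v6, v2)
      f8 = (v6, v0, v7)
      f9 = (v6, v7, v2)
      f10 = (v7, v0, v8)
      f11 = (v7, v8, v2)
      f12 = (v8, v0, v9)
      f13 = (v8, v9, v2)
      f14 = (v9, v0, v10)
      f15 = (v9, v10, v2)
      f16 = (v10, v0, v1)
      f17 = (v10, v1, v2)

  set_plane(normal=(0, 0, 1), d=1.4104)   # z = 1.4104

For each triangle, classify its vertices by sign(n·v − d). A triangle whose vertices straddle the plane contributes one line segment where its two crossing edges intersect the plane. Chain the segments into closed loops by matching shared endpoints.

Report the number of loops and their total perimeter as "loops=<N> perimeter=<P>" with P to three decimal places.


loops=1 perimeter=4.252

Straddling triangles (9 of 18):
  (v1,v3,v2) [--+] → (0.529071, 0.44396, 1.4104)–(0.69067, 0, 1.4104)  len=0.4725
  (v3,v4,v2) [--+] → (0.119945, 0.68016, 1.4104)–(0.529071, 0.44396, 1.4104)  len=0.4724
  (v4,v5,v2) [--+] → (-0.345335, 0.598138, 1.4104)–(0.119945, 0.68016, 1.4104)  len=0.4725
  (v5,v6,v2) [--+] → (-0.649016, 0.236244, 1.4104)–(-0.345335, 0.598138, 1.4104)  len=0.4724
  (v6,v7,v2) [--+] → (-0.649016, -0.236244, 1.4104)–(-0.649016, 0.236244, 1.4104)  len=0.4725
  (v7,v8,v2) [--+] → (-0.345335, -0.598138, 1.4104)–(-0.649016, -0.236244, 1.4104)  len=0.4724
  (v8,v9,v2) [--+] → (0.119945, -0.68016, 1.4104)–(-0.345335, -0.598138, 1.4104)  len=0.4725
  (v9,v10,v2) [--+] → (0.529071, -0.44396, 1.4104)–(0.119945, -0.68016, 1.4104)  len=0.4724
  (v10,v1,v2) [--+] → (0.69067, 0, 1.4104)–(0.529071, -0.44396, 1.4104)  len=0.4725

Chained into 1 loop(s):
  loop 1: 9 segments, perimeter = 4.2520
Total perimeter = 4.252


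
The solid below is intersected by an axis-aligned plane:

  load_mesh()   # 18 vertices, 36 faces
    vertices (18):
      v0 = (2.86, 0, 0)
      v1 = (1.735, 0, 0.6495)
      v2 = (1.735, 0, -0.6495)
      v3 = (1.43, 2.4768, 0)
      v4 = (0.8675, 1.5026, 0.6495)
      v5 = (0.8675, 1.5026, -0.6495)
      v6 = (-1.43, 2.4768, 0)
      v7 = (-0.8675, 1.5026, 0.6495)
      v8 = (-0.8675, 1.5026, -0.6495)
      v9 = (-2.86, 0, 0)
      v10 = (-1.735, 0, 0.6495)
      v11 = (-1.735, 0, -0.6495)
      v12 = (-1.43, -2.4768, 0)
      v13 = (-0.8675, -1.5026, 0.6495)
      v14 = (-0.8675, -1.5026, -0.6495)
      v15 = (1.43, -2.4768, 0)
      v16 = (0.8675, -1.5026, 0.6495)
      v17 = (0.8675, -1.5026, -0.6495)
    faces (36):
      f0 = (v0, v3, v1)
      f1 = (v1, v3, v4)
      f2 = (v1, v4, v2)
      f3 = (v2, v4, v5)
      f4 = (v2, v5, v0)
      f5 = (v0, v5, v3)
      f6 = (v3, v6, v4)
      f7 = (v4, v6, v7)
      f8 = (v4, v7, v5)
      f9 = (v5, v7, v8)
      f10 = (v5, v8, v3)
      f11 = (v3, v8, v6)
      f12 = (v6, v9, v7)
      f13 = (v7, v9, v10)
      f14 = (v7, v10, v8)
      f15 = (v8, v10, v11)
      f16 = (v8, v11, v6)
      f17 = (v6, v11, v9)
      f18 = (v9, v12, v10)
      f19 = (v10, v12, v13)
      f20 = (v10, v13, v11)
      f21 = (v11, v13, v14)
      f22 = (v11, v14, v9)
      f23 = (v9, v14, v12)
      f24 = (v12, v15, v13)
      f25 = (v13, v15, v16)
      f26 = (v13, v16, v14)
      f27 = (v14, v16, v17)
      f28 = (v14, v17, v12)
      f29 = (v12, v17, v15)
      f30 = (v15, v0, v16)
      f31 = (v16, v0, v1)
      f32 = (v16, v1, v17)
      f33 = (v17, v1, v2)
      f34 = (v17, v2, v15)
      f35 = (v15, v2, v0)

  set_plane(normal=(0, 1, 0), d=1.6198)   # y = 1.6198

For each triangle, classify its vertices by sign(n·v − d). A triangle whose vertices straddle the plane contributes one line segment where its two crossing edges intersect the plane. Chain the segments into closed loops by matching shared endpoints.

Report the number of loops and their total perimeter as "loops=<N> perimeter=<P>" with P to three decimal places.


Straddling triangles (10 of 36):
  (v0,v3,v1) [-+-] → (1.9248, 1.6198, 0)–(1.53553, 1.6198, 0.224734)  len=0.4495
  (v1,v3,v4) [-+-] → (1.53553, 1.6198, 0.224734)–(0.935171, 1.6198, 0.571363)  len=0.6932
  (v0,v5,v3) [--+] → (0.935171, 1.6198, -0.571363)–(1.9248, 1.6198, 0)  len=1.1427
  (v3,v6,v4) [++-] → (0.591102, 1.6198, 0.571363)–(0.935171, 1.6198, 0.571363)  len=0.3441
  (v4,v6,v7) [-+-] → (0.591102, 1.6198, 0.571363)–(-0.935171, 1.6198, 0.571363)  len=1.5263
  (v5,v8,v3) [--+] → (-0.591102, 1.6198, -0.571363)–(0.935171, 1.6198, -0.571363)  len=1.5263
  (v3,v8,v6) [+-+] → (-0.591102, 1.6198, -0.571363)–(-0.935171, 1.6198, -0.571363)  len=0.3441
  (v6,v9,v7) [+--] → (-1.9248, 1.6198, 0)–(-0.935171, 1.6198, 0.571363)  len=1.1427
  (v8,v11,v6) [--+] → (-1.53553, 1.6198, -0.224734)–(-0.935171, 1.6198, -0.571363)  len=0.6932
  (v6,v11,v9) [+--] → (-1.53553, 1.6198, -0.224734)–(-1.9248, 1.6198, 0)  len=0.4495

Chained into 1 loop(s):
  loop 1: 10 segments, perimeter = 8.3116
Total perimeter = 8.312

loops=1 perimeter=8.312


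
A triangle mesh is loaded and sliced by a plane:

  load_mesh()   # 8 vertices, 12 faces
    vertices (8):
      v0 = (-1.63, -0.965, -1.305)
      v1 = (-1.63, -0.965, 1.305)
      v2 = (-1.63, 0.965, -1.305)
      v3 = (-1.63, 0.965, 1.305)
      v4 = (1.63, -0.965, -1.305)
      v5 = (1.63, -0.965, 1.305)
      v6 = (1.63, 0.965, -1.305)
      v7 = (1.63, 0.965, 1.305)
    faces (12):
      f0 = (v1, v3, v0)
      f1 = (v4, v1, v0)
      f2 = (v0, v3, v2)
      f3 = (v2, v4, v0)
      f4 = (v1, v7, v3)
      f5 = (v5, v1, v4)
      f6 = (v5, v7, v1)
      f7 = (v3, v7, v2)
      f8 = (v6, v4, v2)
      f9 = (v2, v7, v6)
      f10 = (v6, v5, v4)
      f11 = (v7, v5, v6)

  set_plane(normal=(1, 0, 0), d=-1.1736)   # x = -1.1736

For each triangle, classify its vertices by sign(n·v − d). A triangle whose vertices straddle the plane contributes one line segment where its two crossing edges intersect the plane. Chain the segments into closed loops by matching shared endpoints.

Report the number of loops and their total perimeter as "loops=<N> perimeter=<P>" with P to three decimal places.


loops=1 perimeter=9.080

Straddling triangles (8 of 12):
  (v4,v1,v0) [+--] → (-1.1736, -0.965, 0.9396)–(-1.1736, -0.965, -1.305)  len=2.2446
  (v2,v4,v0) [-+-] → (-1.1736, 0.6948, -1.305)–(-1.1736, -0.965, -1.305)  len=1.6598
  (v1,v7,v3) [-+-] → (-1.1736, -0.6948, 1.305)–(-1.1736, 0.965, 1.305)  len=1.6598
  (v5,v1,v4) [+-+] → (-1.1736, -0.965, 1.305)–(-1.1736, -0.965, 0.9396)  len=0.3654
  (v5,v7,v1) [++-] → (-1.1736, -0.6948, 1.305)–(-1.1736, -0.965, 1.305)  len=0.2702
  (v3,v7,v2) [-+-] → (-1.1736, 0.965, 1.305)–(-1.1736, 0.965, -0.9396)  len=2.2446
  (v6,v4,v2) [++-] → (-1.1736, 0.6948, -1.305)–(-1.1736, 0.965, -1.305)  len=0.2702
  (v2,v7,v6) [-++] → (-1.1736, 0.965, -0.9396)–(-1.1736, 0.965, -1.305)  len=0.3654

Chained into 1 loop(s):
  loop 1: 8 segments, perimeter = 9.0800
Total perimeter = 9.080


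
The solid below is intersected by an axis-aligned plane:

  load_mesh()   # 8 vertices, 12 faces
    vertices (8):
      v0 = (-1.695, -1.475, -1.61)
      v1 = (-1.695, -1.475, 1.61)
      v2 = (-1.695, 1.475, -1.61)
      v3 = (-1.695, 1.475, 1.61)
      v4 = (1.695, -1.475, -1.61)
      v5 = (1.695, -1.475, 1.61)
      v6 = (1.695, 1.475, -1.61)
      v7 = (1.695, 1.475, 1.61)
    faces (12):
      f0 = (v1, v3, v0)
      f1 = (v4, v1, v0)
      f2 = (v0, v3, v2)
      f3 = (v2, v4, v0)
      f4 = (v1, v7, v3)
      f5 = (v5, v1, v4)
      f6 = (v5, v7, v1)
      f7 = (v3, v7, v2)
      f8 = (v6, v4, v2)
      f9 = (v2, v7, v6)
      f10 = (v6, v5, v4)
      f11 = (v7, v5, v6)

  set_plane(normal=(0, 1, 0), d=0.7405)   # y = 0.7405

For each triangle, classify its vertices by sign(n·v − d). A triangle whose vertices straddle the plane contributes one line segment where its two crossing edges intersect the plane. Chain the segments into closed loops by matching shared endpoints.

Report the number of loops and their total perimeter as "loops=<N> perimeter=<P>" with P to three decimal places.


Straddling triangles (8 of 12):
  (v1,v3,v0) [-+-] → (-1.695, 0.7405, 1.61)–(-1.695, 0.7405, 0.808275)  len=0.8017
  (v0,v3,v2) [-++] → (-1.695, 0.7405, 0.808275)–(-1.695, 0.7405, -1.61)  len=2.4183
  (v2,v4,v0) [+--] → (-0.850947, 0.7405, -1.61)–(-1.695, 0.7405, -1.61)  len=0.8441
  (v1,v7,v3) [-++] → (0.850947, 0.7405, 1.61)–(-1.695, 0.7405, 1.61)  len=2.5459
  (v5,v7,v1) [-+-] → (1.695, 0.7405, 1.61)–(0.850947, 0.7405, 1.61)  len=0.8441
  (v6,v4,v2) [+-+] → (1.695, 0.7405, -1.61)–(-0.850947, 0.7405, -1.61)  len=2.5459
  (v6,v5,v4) [+--] → (1.695, 0.7405, -0.808275)–(1.695, 0.7405, -1.61)  len=0.8017
  (v7,v5,v6) [+-+] → (1.695, 0.7405, 1.61)–(1.695, 0.7405, -0.808275)  len=2.4183

Chained into 1 loop(s):
  loop 1: 8 segments, perimeter = 13.2200
Total perimeter = 13.220

loops=1 perimeter=13.220


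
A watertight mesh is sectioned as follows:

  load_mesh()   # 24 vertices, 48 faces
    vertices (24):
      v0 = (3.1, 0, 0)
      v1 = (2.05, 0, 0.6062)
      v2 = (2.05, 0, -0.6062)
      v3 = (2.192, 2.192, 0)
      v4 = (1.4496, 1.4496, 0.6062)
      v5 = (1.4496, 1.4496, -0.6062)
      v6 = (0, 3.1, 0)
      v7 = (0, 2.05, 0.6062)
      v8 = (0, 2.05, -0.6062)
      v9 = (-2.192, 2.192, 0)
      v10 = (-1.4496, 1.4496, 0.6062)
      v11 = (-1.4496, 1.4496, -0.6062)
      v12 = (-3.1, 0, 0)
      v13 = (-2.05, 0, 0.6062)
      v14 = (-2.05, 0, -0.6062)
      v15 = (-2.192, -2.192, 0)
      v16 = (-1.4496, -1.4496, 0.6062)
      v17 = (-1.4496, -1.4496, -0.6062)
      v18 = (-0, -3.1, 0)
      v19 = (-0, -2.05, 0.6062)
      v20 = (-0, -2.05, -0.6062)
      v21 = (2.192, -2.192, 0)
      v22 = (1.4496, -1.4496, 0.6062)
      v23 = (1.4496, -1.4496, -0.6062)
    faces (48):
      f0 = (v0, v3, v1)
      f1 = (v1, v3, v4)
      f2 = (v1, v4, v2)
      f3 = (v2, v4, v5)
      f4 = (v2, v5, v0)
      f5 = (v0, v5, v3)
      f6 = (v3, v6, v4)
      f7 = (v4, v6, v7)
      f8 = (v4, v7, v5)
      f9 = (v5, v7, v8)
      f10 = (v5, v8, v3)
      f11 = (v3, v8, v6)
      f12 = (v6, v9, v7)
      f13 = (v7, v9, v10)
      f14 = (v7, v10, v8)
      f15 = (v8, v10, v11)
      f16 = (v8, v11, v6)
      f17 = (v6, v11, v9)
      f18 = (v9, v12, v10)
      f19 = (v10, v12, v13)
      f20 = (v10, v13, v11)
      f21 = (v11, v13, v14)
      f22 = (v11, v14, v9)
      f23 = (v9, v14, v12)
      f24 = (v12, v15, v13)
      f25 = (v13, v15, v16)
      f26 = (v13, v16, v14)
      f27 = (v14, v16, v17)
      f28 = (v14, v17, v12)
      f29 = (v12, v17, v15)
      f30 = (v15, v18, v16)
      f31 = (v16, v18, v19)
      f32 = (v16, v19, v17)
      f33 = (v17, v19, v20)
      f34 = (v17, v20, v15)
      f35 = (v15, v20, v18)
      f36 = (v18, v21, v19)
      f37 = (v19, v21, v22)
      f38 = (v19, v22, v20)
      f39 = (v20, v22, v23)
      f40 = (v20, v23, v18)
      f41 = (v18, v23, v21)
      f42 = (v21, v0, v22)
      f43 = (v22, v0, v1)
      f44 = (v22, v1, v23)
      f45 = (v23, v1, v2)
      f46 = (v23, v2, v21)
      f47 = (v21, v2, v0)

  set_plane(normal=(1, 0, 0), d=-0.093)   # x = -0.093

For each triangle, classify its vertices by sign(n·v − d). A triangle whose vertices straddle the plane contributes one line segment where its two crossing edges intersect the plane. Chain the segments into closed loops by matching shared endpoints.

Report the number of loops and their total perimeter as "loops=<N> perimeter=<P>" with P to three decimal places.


loops=2 perimeter=7.274

Straddling triangles (12 of 48):
  (v6,v9,v7) [+-+] → (-0.093, 3.06148, 0)–(-0.093, 2.05602, 0.580481)  len=1.1610
  (v7,v9,v10) [+--] → (-0.093, 2.05602, 0.580481)–(-0.093, 2.01148, 0.6062)  len=0.0514
  (v7,v10,v8) [+-+] → (-0.093, 2.01148, 0.6062)–(-0.093, 2.01148, -0.528418)  len=1.1346
  (v8,v10,v11) [+--] → (-0.093, 2.01148, -0.528418)–(-0.093, 2.01148, -0.6062)  len=0.0778
  (v8,v11,v6) [+-+] → (-0.093, 2.01148, -0.6062)–(-0.093, 2.99412, -0.0388911)  len=1.1346
  (v6,v11,v9) [+--] → (-0.093, 2.99412, -0.0388911)–(-0.093, 3.06148, 0)  len=0.0778
  (v15,v18,v16) [-+-] → (-0.093, -3.06148, 0)–(-0.093, -2.99412, 0.0388911)  len=0.0778
  (v16,v18,v19) [-++] → (-0.093, -2.99412, 0.0388911)–(-0.093, -2.01148, 0.6062)  len=1.1346
  (v16,v19,v17) [-+-] → (-0.093, -2.01148, 0.6062)–(-0.093, -2.01148, 0.528418)  len=0.0778
  (v17,v19,v20) [-++] → (-0.093, -2.01148, 0.528418)–(-0.093, -2.01148, -0.6062)  len=1.1346
  (v17,v20,v15) [-+-] → (-0.093, -2.01148, -0.6062)–(-0.093, -2.05602, -0.580481)  len=0.0514
  (v15,v20,v18) [-++] → (-0.093, -2.05602, -0.580481)–(-0.093, -3.06148, 0)  len=1.1610

Chained into 2 loop(s):
  loop 1: 6 segments, perimeter = 3.6372
  loop 2: 6 segments, perimeter = 3.6372
Total perimeter = 7.274


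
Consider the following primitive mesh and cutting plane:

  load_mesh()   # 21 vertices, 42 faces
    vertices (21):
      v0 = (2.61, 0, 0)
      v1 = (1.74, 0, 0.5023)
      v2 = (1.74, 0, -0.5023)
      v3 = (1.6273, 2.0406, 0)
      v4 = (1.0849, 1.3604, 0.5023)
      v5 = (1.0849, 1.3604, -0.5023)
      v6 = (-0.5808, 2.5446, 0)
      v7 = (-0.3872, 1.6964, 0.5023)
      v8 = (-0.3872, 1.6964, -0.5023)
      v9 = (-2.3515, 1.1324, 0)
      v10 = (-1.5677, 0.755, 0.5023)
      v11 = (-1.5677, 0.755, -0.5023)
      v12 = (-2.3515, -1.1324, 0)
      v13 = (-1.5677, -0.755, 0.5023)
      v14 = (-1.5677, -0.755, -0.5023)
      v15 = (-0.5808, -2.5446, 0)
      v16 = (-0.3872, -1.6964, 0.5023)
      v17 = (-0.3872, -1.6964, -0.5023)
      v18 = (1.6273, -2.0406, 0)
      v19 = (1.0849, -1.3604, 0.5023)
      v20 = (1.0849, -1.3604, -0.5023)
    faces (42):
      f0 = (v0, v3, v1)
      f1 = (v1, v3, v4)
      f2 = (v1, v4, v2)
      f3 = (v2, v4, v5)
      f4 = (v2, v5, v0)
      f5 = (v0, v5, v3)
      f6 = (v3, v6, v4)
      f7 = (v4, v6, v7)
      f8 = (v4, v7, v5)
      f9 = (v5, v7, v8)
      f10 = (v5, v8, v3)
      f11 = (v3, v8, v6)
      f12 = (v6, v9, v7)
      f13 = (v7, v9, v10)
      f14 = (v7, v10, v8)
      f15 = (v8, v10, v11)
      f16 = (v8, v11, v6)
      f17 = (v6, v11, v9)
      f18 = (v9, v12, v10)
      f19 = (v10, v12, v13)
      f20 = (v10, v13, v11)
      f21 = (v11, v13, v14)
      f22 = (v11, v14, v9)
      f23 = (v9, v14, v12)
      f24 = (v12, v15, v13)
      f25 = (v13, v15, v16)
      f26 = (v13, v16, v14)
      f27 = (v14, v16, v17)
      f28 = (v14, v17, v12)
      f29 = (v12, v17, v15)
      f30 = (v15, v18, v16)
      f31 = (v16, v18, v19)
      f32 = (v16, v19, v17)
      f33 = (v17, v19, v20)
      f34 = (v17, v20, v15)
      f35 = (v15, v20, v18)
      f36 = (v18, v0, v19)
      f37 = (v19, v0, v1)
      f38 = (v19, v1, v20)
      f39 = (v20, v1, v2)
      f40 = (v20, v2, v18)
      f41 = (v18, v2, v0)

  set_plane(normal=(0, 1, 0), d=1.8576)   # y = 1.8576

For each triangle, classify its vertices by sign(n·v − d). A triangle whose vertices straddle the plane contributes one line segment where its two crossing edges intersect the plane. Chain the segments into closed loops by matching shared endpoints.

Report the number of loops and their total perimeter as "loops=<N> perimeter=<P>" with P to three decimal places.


loops=1 perimeter=6.583

Straddling triangles (10 of 42):
  (v0,v3,v1) [-+-] → (1.71543, 1.8576, 0)–(1.63741, 1.8576, 0.045046)  len=0.0901
  (v1,v3,v4) [-+-] → (1.63741, 1.8576, 0.045046)–(1.48137, 1.8576, 0.135138)  len=0.1802
  (v0,v5,v3) [--+] → (1.48137, 1.8576, -0.135138)–(1.71543, 1.8576, 0)  len=0.2703
  (v3,v6,v4) [++-] → (0.385537, 1.8576, 0.291404)–(1.48137, 1.8576, 0.135138)  len=1.1069
  (v4,v6,v7) [-+-] → (0.385537, 1.8576, 0.291404)–(-0.423994, 1.8576, 0.406838)  len=0.8177
  (v5,v8,v3) [--+] → (0.556256, 1.8576, -0.267057)–(1.48137, 1.8576, -0.135138)  len=0.9345
  (v3,v8,v6) [+-+] → (0.556256, 1.8576, -0.267057)–(-0.423994, 1.8576, -0.406838)  len=0.9902
  (v6,v9,v7) [+--] → (-1.4422, 1.8576, 0)–(-0.423994, 1.8576, 0.406838)  len=1.0965
  (v8,v11,v6) [--+] → (-0.959656, 1.8576, -0.192825)–(-0.423994, 1.8576, -0.406838)  len=0.5768
  (v6,v11,v9) [+--] → (-0.959656, 1.8576, -0.192825)–(-1.4422, 1.8576, 0)  len=0.5196

Chained into 1 loop(s):
  loop 1: 10 segments, perimeter = 6.5828
Total perimeter = 6.583


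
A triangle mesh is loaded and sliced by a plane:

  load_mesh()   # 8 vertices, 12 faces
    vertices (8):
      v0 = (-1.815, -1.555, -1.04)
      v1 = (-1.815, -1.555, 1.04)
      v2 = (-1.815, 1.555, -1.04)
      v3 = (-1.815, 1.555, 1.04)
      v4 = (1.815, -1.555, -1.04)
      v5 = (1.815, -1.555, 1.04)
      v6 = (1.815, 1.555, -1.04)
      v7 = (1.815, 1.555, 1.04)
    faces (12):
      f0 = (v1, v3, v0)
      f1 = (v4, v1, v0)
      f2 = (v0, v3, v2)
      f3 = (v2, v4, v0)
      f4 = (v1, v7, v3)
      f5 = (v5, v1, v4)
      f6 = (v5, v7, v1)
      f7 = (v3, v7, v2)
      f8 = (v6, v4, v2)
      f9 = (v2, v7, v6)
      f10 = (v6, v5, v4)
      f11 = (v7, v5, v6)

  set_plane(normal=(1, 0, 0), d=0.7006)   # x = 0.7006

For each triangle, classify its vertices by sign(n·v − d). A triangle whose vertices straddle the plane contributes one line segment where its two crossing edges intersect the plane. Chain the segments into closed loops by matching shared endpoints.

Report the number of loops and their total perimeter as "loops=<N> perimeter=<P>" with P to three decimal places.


Straddling triangles (8 of 12):
  (v4,v1,v0) [+--] → (0.7006, -1.555, -0.401446)–(0.7006, -1.555, -1.04)  len=0.6386
  (v2,v4,v0) [-+-] → (0.7006, -0.600239, -1.04)–(0.7006, -1.555, -1.04)  len=0.9548
  (v1,v7,v3) [-+-] → (0.7006, 0.600239, 1.04)–(0.7006, 1.555, 1.04)  len=0.9548
  (v5,v1,v4) [+-+] → (0.7006, -1.555, 1.04)–(0.7006, -1.555, -0.401446)  len=1.4414
  (v5,v7,v1) [++-] → (0.7006, 0.600239, 1.04)–(0.7006, -1.555, 1.04)  len=2.1552
  (v3,v7,v2) [-+-] → (0.7006, 1.555, 1.04)–(0.7006, 1.555, 0.401446)  len=0.6386
  (v6,v4,v2) [++-] → (0.7006, -0.600239, -1.04)–(0.7006, 1.555, -1.04)  len=2.1552
  (v2,v7,v6) [-++] → (0.7006, 1.555, 0.401446)–(0.7006, 1.555, -1.04)  len=1.4414

Chained into 1 loop(s):
  loop 1: 8 segments, perimeter = 10.3800
Total perimeter = 10.380

loops=1 perimeter=10.380


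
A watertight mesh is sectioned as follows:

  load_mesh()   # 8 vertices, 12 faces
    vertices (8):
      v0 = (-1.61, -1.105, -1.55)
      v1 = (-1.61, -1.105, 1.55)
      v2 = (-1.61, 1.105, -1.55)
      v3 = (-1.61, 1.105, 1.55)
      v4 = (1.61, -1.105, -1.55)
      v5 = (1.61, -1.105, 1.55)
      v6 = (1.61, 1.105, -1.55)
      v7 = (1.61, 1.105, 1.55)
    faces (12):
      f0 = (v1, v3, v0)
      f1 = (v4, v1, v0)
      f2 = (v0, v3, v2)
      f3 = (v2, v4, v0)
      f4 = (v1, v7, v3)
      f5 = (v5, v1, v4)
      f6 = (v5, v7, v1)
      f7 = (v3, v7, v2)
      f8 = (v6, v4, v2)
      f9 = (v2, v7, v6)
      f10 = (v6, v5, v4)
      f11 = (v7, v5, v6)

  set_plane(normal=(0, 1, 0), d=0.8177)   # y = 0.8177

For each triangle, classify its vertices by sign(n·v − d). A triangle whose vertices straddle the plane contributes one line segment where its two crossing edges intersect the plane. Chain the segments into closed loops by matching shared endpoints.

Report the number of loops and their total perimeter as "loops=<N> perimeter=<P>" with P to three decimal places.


loops=1 perimeter=12.640

Straddling triangles (8 of 12):
  (v1,v3,v0) [-+-] → (-1.61, 0.8177, 1.55)–(-1.61, 0.8177, 1.147)  len=0.4030
  (v0,v3,v2) [-++] → (-1.61, 0.8177, 1.147)–(-1.61, 0.8177, -1.55)  len=2.6970
  (v2,v4,v0) [+--] → (-1.1914, 0.8177, -1.55)–(-1.61, 0.8177, -1.55)  len=0.4186
  (v1,v7,v3) [-++] → (1.1914, 0.8177, 1.55)–(-1.61, 0.8177, 1.55)  len=2.8014
  (v5,v7,v1) [-+-] → (1.61, 0.8177, 1.55)–(1.1914, 0.8177, 1.55)  len=0.4186
  (v6,v4,v2) [+-+] → (1.61, 0.8177, -1.55)–(-1.1914, 0.8177, -1.55)  len=2.8014
  (v6,v5,v4) [+--] → (1.61, 0.8177, -1.147)–(1.61, 0.8177, -1.55)  len=0.4030
  (v7,v5,v6) [+-+] → (1.61, 0.8177, 1.55)–(1.61, 0.8177, -1.147)  len=2.6970

Chained into 1 loop(s):
  loop 1: 8 segments, perimeter = 12.6400
Total perimeter = 12.640
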